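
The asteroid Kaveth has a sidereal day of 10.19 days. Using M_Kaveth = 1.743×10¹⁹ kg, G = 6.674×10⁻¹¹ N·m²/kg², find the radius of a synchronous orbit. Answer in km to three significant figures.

r_sync ≈ 2840 km

μ = GM = 6.674×10⁻¹¹ × 1.743×10¹⁹ = 1.163×10⁹ m³/s².
T = 10.19 days = 8.804×10⁵ s.
A synchronous orbit has period T, so by Kepler's third law a = (μT²/4π²)^(1/3).
μT²/4π² = 1.163×10⁹ × (8.804×10⁵)² / 39.48 = 2.284×10¹⁹ m³.
a = 2.837×10⁶ m = 2837.3 km.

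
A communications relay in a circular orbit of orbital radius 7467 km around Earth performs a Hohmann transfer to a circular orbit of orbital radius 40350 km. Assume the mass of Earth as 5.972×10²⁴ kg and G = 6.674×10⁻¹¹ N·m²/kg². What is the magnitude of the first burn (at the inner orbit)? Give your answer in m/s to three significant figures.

Δv ≈ 2190 m/s

μ = GM = 6.674×10⁻¹¹ × 5.972×10²⁴ = 3.986×10¹⁴ m³/s².
r₁ = 7467 km = 7.467×10⁶ m.
r₂ = 40350 km = 4.035×10⁷ m.
Transfer ellipse a_t = (r₁ + r₂)/2 = 2.391×10⁷ m.
At r₁: circular v_c1 = √(μ/r₁) = 7306 m/s; transfer-perigee v_p = √[μ(2/r₁ − 1/a_t)] = 9491 m/s.
Δv₁ = v_p − v_c1 = 2185 m/s.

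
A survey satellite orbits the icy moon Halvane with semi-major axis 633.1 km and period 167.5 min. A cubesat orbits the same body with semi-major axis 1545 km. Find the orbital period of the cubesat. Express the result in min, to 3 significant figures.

T₂ ≈ 639 min

Kepler's third law: T² ∝ a³, so T₂ = T₁ (a₂/a₁)^(3/2).
a₂/a₁ = 2.440, (a₂/a₁)^(3/2) = 3.812.
T₂ = 167.5 × 3.812 = 638.6 min.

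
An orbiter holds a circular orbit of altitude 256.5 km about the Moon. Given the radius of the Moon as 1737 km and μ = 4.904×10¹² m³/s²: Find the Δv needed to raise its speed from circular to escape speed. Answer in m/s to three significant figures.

Δv ≈ 650 m/s

r = 1737 + 256.5 = 1993.5 km = 1.9935×10⁶ m.
Circular speed v_c = √(μ/r) = 1568 m/s.
Escape speed v_esc = √(2μ/r) = √2 × v_c = 2218 m/s.
Δv = v_esc − v_c = 649.7 m/s.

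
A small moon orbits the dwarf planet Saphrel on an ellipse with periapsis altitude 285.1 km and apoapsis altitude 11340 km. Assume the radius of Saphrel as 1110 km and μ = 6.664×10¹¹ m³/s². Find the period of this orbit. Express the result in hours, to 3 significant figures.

r_p = 1110 + 285.1 = 1395.1 km = 1.3951×10⁶ m.
r_a = 1110 + 11340 = 12450 km = 1.2450×10⁷ m.
Semi-major axis a = (r_p + r_a)/2 = (1395.1 + 12450)/2 = 6922.6 km = 6.923×10⁶ m.
By Kepler's third law T = 2π√(a³/μ) = 2π × 2.231×10⁴ = 1.402×10⁵ s.
= 38.94 hours.

T ≈ 38.9 hours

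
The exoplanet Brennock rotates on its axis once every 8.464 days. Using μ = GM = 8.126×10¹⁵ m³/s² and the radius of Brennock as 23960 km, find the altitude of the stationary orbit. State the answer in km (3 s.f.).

h_sync ≈ 4.55×10⁵ km

T = 8.464 days = 7.313×10⁵ s.
A synchronous orbit has period T, so by Kepler's third law a = (μT²/4π²)^(1/3).
μT²/4π² = 8.126×10¹⁵ × (7.313×10⁵)² / 39.48 = 1.101×10²⁶ m³.
a = 4.793×10⁸ m = 4.7925×10⁵ km.
Altitude h = a − R = 4.7925×10⁵ − 23960 = 4.5529×10⁵ km.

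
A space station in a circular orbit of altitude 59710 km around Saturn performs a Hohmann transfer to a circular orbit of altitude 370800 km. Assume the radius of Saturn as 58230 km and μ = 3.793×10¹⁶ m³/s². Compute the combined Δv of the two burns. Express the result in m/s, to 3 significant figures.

Δv_total ≈ 7760 m/s

r₁ = 58230 + 59710 = 117940 km = 1.1794×10⁸ m.
r₂ = 58230 + 370800 = 429030 km = 4.2903×10⁸ m.
Transfer ellipse a_t = (r₁ + r₂)/2 = 2.735×10⁸ m.
At r₁: circular v_c1 = √(μ/r₁) = 17930 m/s; transfer-perikrone v_p = √[μ(2/r₁ − 1/a_t)] = 22460 m/s.
Δv₁ = v_p − v_c1 = 4528 m/s.
At r₂: circular v_c2 = √(μ/r₂) = 9403 m/s; transfer-apokrone v_a = √[μ(2/r₂ − 1/a_t)] = 6175 m/s.
Δv₂ = v_c2 − v_a = 3228 m/s.
Total Δv = Δv₁ + Δv₂ = 7756 m/s.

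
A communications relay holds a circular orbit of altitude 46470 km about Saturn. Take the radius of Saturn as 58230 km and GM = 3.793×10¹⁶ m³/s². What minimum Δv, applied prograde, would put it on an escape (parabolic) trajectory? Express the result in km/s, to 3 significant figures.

Δv ≈ 7.88 km/s

r = 58230 + 46470 = 104700 km = 1.0470×10⁸ m.
Circular speed v_c = √(μ/r) = 19030 m/s.
Escape speed v_esc = √(2μ/r) = √2 × v_c = 26920 m/s.
Δv = v_esc − v_c = 7884 m/s = 7.884 km/s.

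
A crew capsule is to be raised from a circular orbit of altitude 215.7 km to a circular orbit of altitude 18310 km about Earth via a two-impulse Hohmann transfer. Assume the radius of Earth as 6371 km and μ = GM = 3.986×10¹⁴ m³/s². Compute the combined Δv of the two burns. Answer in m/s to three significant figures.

r₁ = 6371 + 215.7 = 6586.7 km = 6.5867×10⁶ m.
r₂ = 6371 + 18310 = 24681 km = 2.4681×10⁷ m.
Transfer ellipse a_t = (r₁ + r₂)/2 = 1.563×10⁷ m.
At r₁: circular v_c1 = √(μ/r₁) = 7779 m/s; transfer-perigee v_p = √[μ(2/r₁ − 1/a_t)] = 9774 m/s.
Δv₁ = v_p − v_c1 = 1995 m/s.
At r₂: circular v_c2 = √(μ/r₂) = 4019 m/s; transfer-apogee v_a = √[μ(2/r₂ − 1/a_t)] = 2608 m/s.
Δv₂ = v_c2 − v_a = 1410 m/s.
Total Δv = Δv₁ + Δv₂ = 3405 m/s.

Δv_total ≈ 3410 m/s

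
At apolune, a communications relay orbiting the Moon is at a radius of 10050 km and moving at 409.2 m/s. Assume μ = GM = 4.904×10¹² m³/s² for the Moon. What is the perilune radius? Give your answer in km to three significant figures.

perilune radius ≈ 2080 km

r_a = 1.005×10⁷ m.
Specific energy ε = v²/2 − μ/r = -4.042×10⁵ J/kg, so a = −μ/(2ε) = 6.066×10⁶ m.
The apsides satisfy r_p + r_a = 2a, so the perilune radius is 2a − r_a = 2.081×10⁶ m = 2081.5 km.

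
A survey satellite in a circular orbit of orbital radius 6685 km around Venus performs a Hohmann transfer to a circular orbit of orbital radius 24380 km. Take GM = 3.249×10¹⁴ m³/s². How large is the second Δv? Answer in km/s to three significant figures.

Δv ≈ 1.26 km/s

r₁ = 6685 km = 6.685×10⁶ m.
r₂ = 24380 km = 2.438×10⁷ m.
Transfer ellipse a_t = (r₁ + r₂)/2 = 1.553×10⁷ m.
At r₁: circular v_c1 = √(μ/r₁) = 6971 m/s; transfer-periapsis v_p = √[μ(2/r₁ − 1/a_t)] = 8734 m/s.
At r₂: circular v_c2 = √(μ/r₂) = 3651 m/s; transfer-apoapsis v_a = √[μ(2/r₂ − 1/a_t)] = 2395 m/s.
Δv₂ = v_c2 − v_a = 1256 m/s.
= 1.256 km/s.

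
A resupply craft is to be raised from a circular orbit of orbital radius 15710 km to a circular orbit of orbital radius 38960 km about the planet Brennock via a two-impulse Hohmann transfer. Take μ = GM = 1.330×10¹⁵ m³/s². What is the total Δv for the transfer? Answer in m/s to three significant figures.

r₁ = 15710 km = 1.571×10⁷ m.
r₂ = 38960 km = 3.896×10⁷ m.
Transfer ellipse a_t = (r₁ + r₂)/2 = 2.734×10⁷ m.
At r₁: circular v_c1 = √(μ/r₁) = 9201 m/s; transfer-periapsis v_p = √[μ(2/r₁ − 1/a_t)] = 10980 m/s.
Δv₁ = v_p − v_c1 = 1784 m/s.
At r₂: circular v_c2 = √(μ/r₂) = 5843 m/s; transfer-apoapsis v_a = √[μ(2/r₂ − 1/a_t)] = 4429 m/s.
Δv₂ = v_c2 − v_a = 1413 m/s.
Total Δv = Δv₁ + Δv₂ = 3197 m/s.

Δv_total ≈ 3200 m/s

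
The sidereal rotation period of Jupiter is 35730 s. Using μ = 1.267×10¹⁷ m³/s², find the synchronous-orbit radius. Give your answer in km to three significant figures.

A synchronous orbit has period T, so by Kepler's third law a = (μT²/4π²)^(1/3).
μT²/4π² = 1.267×10¹⁷ × (3.573×10⁴)² / 39.48 = 4.097×10²⁴ m³.
a = 1.600×10⁸ m = 1.6002×10⁵ km.

r_sync ≈ 1.60×10⁵ km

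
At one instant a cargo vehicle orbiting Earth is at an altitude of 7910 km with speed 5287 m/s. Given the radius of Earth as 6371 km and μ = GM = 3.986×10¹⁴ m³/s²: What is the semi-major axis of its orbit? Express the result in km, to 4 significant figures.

a ≈ 14300 km

r = 6371 + 7910 = 14281 km = 1.428×10⁷ m.
Vis-viva rearranged: 1/a = 2/r − v²/μ = 1.400×10⁻⁷ − 7.013×10⁻⁸ = 6.992×10⁻⁸ m⁻¹.
a = 1.430×10⁷ m = 14302 km.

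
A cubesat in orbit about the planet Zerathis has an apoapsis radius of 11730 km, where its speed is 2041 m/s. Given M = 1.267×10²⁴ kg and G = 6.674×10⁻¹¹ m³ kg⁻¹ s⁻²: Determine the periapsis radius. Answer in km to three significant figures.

μ = GM = 6.674×10⁻¹¹ × 1.267×10²⁴ = 8.456×10¹³ m³/s².
r_a = 1.173×10⁷ m.
Specific energy ε = v²/2 − μ/r = -5.126×10⁶ J/kg, so a = −μ/(2ε) = 8.248×10⁶ m.
The apsides satisfy r_p + r_a = 2a, so the periapsis radius is 2a − r_a = 4.766×10⁶ m = 4766.2 km.

periapsis radius ≈ 4770 km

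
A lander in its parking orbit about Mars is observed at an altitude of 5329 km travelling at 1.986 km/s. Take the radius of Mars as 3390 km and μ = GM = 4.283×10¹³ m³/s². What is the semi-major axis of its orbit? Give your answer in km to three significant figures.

r = 3390 + 5329 = 8719.0 km = 8.719×10⁶ m.
Vis-viva rearranged: 1/a = 2/r − v²/μ = 2.294×10⁻⁷ − 9.209×10⁻⁸ = 1.373×10⁻⁷ m⁻¹.
a = 7.284×10⁶ m = 7283.6 km.

a ≈ 7280 km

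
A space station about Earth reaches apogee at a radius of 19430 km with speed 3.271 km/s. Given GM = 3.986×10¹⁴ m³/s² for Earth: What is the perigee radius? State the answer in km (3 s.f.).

perigee radius ≈ 6850 km

r_a = 1.943×10⁷ m.
Specific energy ε = v²/2 − μ/r = -1.516×10⁷ J/kg, so a = −μ/(2ε) = 1.314×10⁷ m.
The apsides satisfy r_p + r_a = 2a, so the perigee radius is 2a − r_a = 6.854×10⁶ m = 6854.3 km.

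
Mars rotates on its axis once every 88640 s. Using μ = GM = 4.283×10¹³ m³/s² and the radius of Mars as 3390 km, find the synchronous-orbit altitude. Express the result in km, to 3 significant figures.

A synchronous orbit has period T, so by Kepler's third law a = (μT²/4π²)^(1/3).
μT²/4π² = 4.283×10¹³ × (8.864×10⁴)² / 39.48 = 8.524×10²¹ m³.
a = 2.043×10⁷ m = 20428 km.
Altitude h = a − R = 20428 − 3390 = 17038 km.

h_sync ≈ 17000 km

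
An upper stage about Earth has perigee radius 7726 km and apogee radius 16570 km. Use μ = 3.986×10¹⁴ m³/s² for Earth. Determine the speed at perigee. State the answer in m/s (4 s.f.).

v ≈ 8389 m/s

Semi-major axis a = (r_p + r_a)/2 = 12148 km = 1.215×10⁷ m.
Vis-viva: v² = μ(2/r − 1/a) = 3.986×10¹⁴ × (2.589×10⁻⁷ − 8.232×10⁻⁸) = 7.037×10⁷ m²/s².
v = 8389 m/s.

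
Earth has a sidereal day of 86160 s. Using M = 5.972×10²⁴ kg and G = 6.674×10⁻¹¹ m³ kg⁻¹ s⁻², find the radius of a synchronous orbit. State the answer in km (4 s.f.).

r_sync ≈ 42160 km

μ = GM = 6.674×10⁻¹¹ × 5.972×10²⁴ = 3.986×10¹⁴ m³/s².
A synchronous orbit has period T, so by Kepler's third law a = (μT²/4π²)^(1/3).
μT²/4π² = 3.986×10¹⁴ × (8.616×10⁴)² / 39.48 = 7.495×10²² m³.
a = 4.216×10⁷ m = 42162 km.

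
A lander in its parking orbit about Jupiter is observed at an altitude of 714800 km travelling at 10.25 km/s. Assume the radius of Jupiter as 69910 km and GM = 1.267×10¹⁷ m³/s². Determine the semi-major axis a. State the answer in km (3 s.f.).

a ≈ 5.82×10⁵ km

r = 69910 + 714800 = 7.8471×10⁵ km = 7.847×10⁸ m.
Specific orbital energy ε = v²/2 − μ/r = (10250)²/2 − 1.267×10¹⁷/7.847×10⁸ = -1.089×10⁸ J/kg.
Since ε = −μ/(2a), a = −μ/(2ε) = 5.816×10⁸ m = 5.8157×10⁵ km.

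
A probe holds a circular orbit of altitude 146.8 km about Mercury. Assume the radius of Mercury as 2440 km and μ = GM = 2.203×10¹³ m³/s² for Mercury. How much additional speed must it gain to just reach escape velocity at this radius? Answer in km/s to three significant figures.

r = 2440 + 146.8 = 2586.8 km = 2.5868×10⁶ m.
Circular speed v_c = √(μ/r) = 2918 m/s.
Escape speed v_esc = √(2μ/r) = √2 × v_c = 4127 m/s.
Δv = v_esc − v_c = 1209 m/s = 1.209 km/s.

Δv ≈ 1.21 km/s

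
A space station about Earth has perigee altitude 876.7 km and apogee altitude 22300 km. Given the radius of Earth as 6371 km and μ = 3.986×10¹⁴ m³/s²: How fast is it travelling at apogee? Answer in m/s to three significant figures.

r_p = 6371 + 876.7 = 7247.7 km = 7.2477×10⁶ m.
r_a = 6371 + 22300 = 28671 km = 2.8671×10⁷ m.
Semi-major axis a = (r_p + r_a)/2 = 17959 km = 1.796×10⁷ m.
Vis-viva: v² = μ(2/r − 1/a) = 3.986×10¹⁴ × (6.976×10⁻⁸ − 5.568×10⁻⁸) = 5.611×10⁶ m²/s².
v = 2369 m/s.

v ≈ 2370 m/s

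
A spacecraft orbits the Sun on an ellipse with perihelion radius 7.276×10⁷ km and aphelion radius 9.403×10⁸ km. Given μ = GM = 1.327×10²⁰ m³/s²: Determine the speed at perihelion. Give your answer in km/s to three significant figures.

Semi-major axis a = (r_p + r_a)/2 = 5.0653×10⁸ km = 5.065×10¹¹ m.
Vis-viva: v² = μ(2/r − 1/a) = 1.327×10²⁰ × (2.749×10⁻¹¹ − 1.974×10⁻¹²) = 3.386×10⁹ m²/s².
v = 58190 m/s = 58.19 km/s.

v ≈ 58.2 km/s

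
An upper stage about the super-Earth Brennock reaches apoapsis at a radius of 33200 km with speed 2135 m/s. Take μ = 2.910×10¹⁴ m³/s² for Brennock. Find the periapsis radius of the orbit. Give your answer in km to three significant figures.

r_a = 3.320×10⁷ m.
Specific energy ε = v²/2 − μ/r = -6.486×10⁶ J/kg, so a = −μ/(2ε) = 2.243×10⁷ m.
The apsides satisfy r_p + r_a = 2a, so the periapsis radius is 2a − r_a = 1.167×10⁷ m = 11666 km.

periapsis radius ≈ 11700 km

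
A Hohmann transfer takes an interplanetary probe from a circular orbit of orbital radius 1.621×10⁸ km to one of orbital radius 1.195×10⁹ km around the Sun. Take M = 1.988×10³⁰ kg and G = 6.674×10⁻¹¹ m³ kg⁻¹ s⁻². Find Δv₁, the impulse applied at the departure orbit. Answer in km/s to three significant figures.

Δv ≈ 9.36 km/s

μ = GM = 6.674×10⁻¹¹ × 1.988×10³⁰ = 1.327×10²⁰ m³/s².
r₁ = 1.621×10⁸ km = 1.621×10¹¹ m.
r₂ = 1.195×10⁹ km = 1.195×10¹² m.
Transfer ellipse a_t = (r₁ + r₂)/2 = 6.786×10¹¹ m.
At r₁: circular v_c1 = √(μ/r₁) = 28610 m/s; transfer-perihelion v_p = √[μ(2/r₁ − 1/a_t)] = 37970 m/s.
Δv₁ = v_p − v_c1 = 9357 m/s.
= 9.357 km/s.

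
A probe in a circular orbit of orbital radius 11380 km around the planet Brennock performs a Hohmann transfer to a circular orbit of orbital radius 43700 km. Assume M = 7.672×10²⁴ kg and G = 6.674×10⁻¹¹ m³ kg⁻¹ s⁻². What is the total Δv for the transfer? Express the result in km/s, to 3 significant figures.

μ = GM = 6.674×10⁻¹¹ × 7.672×10²⁴ = 5.120×10¹⁴ m³/s².
r₁ = 11380 km = 1.138×10⁷ m.
r₂ = 43700 km = 4.370×10⁷ m.
Transfer ellipse a_t = (r₁ + r₂)/2 = 2.754×10⁷ m.
At r₁: circular v_c1 = √(μ/r₁) = 6708 m/s; transfer-periapsis v_p = √[μ(2/r₁ − 1/a_t)] = 8450 m/s.
Δv₁ = v_p − v_c1 = 1742 m/s.
At r₂: circular v_c2 = √(μ/r₂) = 3423 m/s; transfer-apoapsis v_a = √[μ(2/r₂ − 1/a_t)] = 2200 m/s.
Δv₂ = v_c2 − v_a = 1223 m/s.
Total Δv = Δv₁ + Δv₂ = 2964 m/s = 2.964 km/s.

Δv_total ≈ 2.96 km/s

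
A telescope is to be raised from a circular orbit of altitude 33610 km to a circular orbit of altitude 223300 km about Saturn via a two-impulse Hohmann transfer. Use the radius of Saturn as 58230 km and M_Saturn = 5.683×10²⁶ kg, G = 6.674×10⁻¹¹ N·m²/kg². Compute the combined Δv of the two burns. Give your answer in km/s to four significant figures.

Δv_total ≈ 8.100 km/s

μ = GM = 6.674×10⁻¹¹ × 5.683×10²⁶ = 3.793×10¹⁶ m³/s².
r₁ = 58230 + 33610 = 91840 km = 9.1840×10⁷ m.
r₂ = 58230 + 223300 = 281530 km = 2.8153×10⁸ m.
Transfer ellipse a_t = (r₁ + r₂)/2 = 1.867×10⁸ m.
At r₁: circular v_c1 = √(μ/r₁) = 20320 m/s; transfer-perikrone v_p = √[μ(2/r₁ − 1/a_t)] = 24960 m/s.
Δv₁ = v_p − v_c1 = 4634 m/s.
At r₂: circular v_c2 = √(μ/r₂) = 11610 m/s; transfer-apokrone v_a = √[μ(2/r₂ − 1/a_t)] = 8141 m/s.
Δv₂ = v_c2 − v_a = 3466 m/s.
Total Δv = Δv₁ + Δv₂ = 8100 m/s = 8.100 km/s.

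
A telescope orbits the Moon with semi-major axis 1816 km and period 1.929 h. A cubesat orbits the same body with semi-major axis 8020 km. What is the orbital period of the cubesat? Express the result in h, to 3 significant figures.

T₂ ≈ 17.9 h

Kepler's third law: T² ∝ a³, so T₂ = T₁ (a₂/a₁)^(3/2).
a₂/a₁ = 4.416, (a₂/a₁)^(3/2) = 9.281.
T₂ = 1.929 × 9.281 = 17.90 h.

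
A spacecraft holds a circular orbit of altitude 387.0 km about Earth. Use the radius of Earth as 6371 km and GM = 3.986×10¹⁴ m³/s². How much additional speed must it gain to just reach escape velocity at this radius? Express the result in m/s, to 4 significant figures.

Δv ≈ 3181 m/s

r = 6371 + 387.0 = 6758.0 km = 6.7580×10⁶ m.
Circular speed v_c = √(μ/r) = 7680 m/s.
Escape speed v_esc = √(2μ/r) = √2 × v_c = 10860 m/s.
Δv = v_esc − v_c = 3181 m/s.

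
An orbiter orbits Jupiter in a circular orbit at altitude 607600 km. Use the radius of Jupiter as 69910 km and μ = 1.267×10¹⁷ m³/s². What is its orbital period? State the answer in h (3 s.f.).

r = 69910 + 607600 = 677510 km = 6.7751×10⁸ m.
Kepler's third law: T = 2π√(r³/μ) = 2π√((6.775×10⁸)³ / 1.267×10¹⁷).
r³/μ = 2.455×10⁹ s², so T = 2π × 4.954×10⁴ = 3.113×10⁵ s.
Converting: 3.113×10⁵ s ÷ 3600 = 86.47 h.

T ≈ 86.5 h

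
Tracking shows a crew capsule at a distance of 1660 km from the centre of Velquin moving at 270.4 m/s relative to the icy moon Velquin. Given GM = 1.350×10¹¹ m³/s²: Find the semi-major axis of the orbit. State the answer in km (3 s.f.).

r = 1.660×10⁶ m.
Vis-viva rearranged: 1/a = 2/r − v²/μ = 1.205×10⁻⁶ − 5.416×10⁻⁷ = 6.632×10⁻⁷ m⁻¹.
a = 1.508×10⁶ m = 1507.8 km.

a ≈ 1510 km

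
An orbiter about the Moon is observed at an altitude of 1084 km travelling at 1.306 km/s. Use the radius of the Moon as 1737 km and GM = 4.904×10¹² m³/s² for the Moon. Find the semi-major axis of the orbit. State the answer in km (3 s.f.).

a ≈ 2770 km

r = 1737 + 1084 = 2821.0 km = 2.821×10⁶ m.
Specific orbital energy ε = v²/2 − μ/r = (1306)²/2 − 4.904×10¹²/2.821×10⁶ = -8.856×10⁵ J/kg.
Since ε = −μ/(2a), a = −μ/(2ε) = 2.769×10⁶ m = 2768.8 km.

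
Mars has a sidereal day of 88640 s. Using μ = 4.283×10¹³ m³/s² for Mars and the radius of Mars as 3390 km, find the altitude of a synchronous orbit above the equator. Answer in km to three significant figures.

A synchronous orbit has period T, so by Kepler's third law a = (μT²/4π²)^(1/3).
μT²/4π² = 4.283×10¹³ × (8.864×10⁴)² / 39.48 = 8.524×10²¹ m³.
a = 2.043×10⁷ m = 20428 km.
Altitude h = a − R = 20428 − 3390 = 17038 km.

h_sync ≈ 17000 km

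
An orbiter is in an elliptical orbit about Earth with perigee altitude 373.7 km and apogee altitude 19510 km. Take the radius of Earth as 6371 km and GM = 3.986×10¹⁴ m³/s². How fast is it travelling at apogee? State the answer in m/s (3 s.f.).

v ≈ 2520 m/s

r_p = 6371 + 373.7 = 6744.7 km = 6.7447×10⁶ m.
r_a = 6371 + 19510 = 25881 km = 2.5881×10⁷ m.
Semi-major axis a = (r_p + r_a)/2 = 16313 km = 1.631×10⁷ m.
Vis-viva: v² = μ(2/r − 1/a) = 3.986×10¹⁴ × (7.728×10⁻⁸ − 6.130×10⁻⁸) = 6.368×10⁶ m²/s².
v = 2523 m/s.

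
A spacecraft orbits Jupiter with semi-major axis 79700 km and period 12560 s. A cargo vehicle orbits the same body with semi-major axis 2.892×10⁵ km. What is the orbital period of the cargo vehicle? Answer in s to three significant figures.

Kepler's third law: T² ∝ a³, so T₂ = T₁ (a₂/a₁)^(3/2).
a₂/a₁ = 3.629, (a₂/a₁)^(3/2) = 6.912.
T₂ = 12560 × 6.912 = 86820 s.

T₂ ≈ 86800 s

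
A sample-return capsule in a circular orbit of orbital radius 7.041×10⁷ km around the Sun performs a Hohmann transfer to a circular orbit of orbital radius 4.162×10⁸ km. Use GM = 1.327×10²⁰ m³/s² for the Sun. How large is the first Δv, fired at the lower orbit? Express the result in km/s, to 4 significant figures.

Δv ≈ 13.37 km/s

r₁ = 7.041×10⁷ km = 7.041×10¹⁰ m.
r₂ = 4.162×10⁸ km = 4.162×10¹¹ m.
Transfer ellipse a_t = (r₁ + r₂)/2 = 2.433×10¹¹ m.
At r₁: circular v_c1 = √(μ/r₁) = 43410 m/s; transfer-perihelion v_p = √[μ(2/r₁ − 1/a_t)] = 56780 m/s.
Δv₁ = v_p − v_c1 = 13370 m/s.
= 13.37 km/s.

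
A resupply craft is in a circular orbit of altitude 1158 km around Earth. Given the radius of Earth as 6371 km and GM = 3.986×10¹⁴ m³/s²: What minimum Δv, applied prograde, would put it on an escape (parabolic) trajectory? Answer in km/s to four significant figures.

r = 6371 + 1158 = 7529.0 km = 7.5290×10⁶ m.
Circular speed v_c = √(μ/r) = 7276 m/s.
Escape speed v_esc = √(2μ/r) = √2 × v_c = 10290 m/s.
Δv = v_esc − v_c = 3014 m/s = 3.014 km/s.

Δv ≈ 3.014 km/s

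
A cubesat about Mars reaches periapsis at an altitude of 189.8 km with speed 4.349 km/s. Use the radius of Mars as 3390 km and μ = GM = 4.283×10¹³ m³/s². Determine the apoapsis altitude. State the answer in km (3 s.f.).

r_p = 3390 + 189.8 = 3579.8 km = 3.580×10⁶ m.
Specific energy ε = v²/2 − μ/r = -2.507×10⁶ J/kg, so a = −μ/(2ε) = 8.541×10⁶ m.
The apsides satisfy r_p + r_a = 2a, so the apoapsis radius is 2a − r_p = 1.350×10⁷ m = 13501 km.
Apoapsis altitude = 13501 − 3390 = 10111 km.

apoapsis altitude ≈ 10100 km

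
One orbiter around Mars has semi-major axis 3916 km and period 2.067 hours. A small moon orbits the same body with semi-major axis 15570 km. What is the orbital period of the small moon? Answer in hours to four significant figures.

T₂ ≈ 16.39 hours

Kepler's third law: T² ∝ a³, so T₂ = T₁ (a₂/a₁)^(3/2).
a₂/a₁ = 3.976, (a₂/a₁)^(3/2) = 7.928.
T₂ = 2.067 × 7.928 = 16.39 hours.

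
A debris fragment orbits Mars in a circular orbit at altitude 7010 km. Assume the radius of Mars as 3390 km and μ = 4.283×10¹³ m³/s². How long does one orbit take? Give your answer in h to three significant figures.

T ≈ 8.94 h

r = 3390 + 7010 = 10400 km = 1.0400×10⁷ m.
Kepler's third law: T = 2π√(r³/μ) = 2π√((1.040×10⁷)³ / 4.283×10¹³).
r³/μ = 2.626×10⁷ s², so T = 2π × 5.125×10³ = 3.220×10⁴ s.
Converting: 3.220×10⁴ s ÷ 3600 = 8.944 h.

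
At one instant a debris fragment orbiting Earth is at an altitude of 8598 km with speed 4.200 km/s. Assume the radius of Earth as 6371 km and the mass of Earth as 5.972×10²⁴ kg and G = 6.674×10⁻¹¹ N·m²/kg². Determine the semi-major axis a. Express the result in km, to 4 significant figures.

a ≈ 11190 km

μ = GM = 6.674×10⁻¹¹ × 5.972×10²⁴ = 3.986×10¹⁴ m³/s².
r = 6371 + 8598 = 14969 km = 1.497×10⁷ m.
Vis-viva rearranged: 1/a = 2/r − v²/μ = 1.336×10⁻⁷ − 4.426×10⁻⁸ = 8.935×10⁻⁸ m⁻¹.
a = 1.119×10⁷ m = 11192 km.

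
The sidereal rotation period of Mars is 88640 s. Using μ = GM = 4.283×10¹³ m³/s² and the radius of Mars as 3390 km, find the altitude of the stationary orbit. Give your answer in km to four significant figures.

h_sync ≈ 17040 km

A synchronous orbit has period T, so by Kepler's third law a = (μT²/4π²)^(1/3).
μT²/4π² = 4.283×10¹³ × (8.864×10⁴)² / 39.48 = 8.524×10²¹ m³.
a = 2.043×10⁷ m = 20428 km.
Altitude h = a − R = 20428 − 3390 = 17038 km.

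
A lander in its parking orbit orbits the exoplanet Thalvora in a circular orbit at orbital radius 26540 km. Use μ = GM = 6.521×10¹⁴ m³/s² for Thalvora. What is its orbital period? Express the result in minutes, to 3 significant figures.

r = 26540 km = 2.654×10⁷ m.
Kepler's third law: T = 2π√(r³/μ) = 2π√((2.654×10⁷)³ / 6.521×10¹⁴).
r³/μ = 2.867×10⁷ s², so T = 2π × 5.354×10³ = 3.364×10⁴ s.
Converting: 3.364×10⁴ s ÷ 60.00 = 560.7 minutes.

T ≈ 561 minutes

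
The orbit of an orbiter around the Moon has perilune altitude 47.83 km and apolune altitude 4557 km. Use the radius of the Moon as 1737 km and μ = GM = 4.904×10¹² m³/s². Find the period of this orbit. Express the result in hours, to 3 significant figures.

T ≈ 6.40 hours

r_p = 1737 + 47.83 = 1784.8 km = 1.7848×10⁶ m.
r_a = 1737 + 4557 = 6294.0 km = 6.2940×10⁶ m.
Semi-major axis a = (r_p + r_a)/2 = (1784.8 + 6294.0)/2 = 4039.4 km = 4.039×10⁶ m.
By Kepler's third law T = 2π√(a³/μ) = 2π × 3.666×10³ = 2.303×10⁴ s.
= 6.399 hours.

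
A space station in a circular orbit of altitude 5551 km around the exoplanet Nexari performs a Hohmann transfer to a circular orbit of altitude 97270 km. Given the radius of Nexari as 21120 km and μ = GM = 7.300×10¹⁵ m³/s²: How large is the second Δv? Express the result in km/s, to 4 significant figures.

r₁ = 21120 + 5551 = 26671 km = 2.6671×10⁷ m.
r₂ = 21120 + 97270 = 118390 km = 1.1839×10⁸ m.
Transfer ellipse a_t = (r₁ + r₂)/2 = 7.253×10⁷ m.
At r₁: circular v_c1 = √(μ/r₁) = 16540 m/s; transfer-periapsis v_p = √[μ(2/r₁ − 1/a_t)] = 21140 m/s.
At r₂: circular v_c2 = √(μ/r₂) = 7852 m/s; transfer-apoapsis v_a = √[μ(2/r₂ − 1/a_t)] = 4762 m/s.
Δv₂ = v_c2 − v_a = 3091 m/s.
= 3.091 km/s.

Δv ≈ 3.091 km/s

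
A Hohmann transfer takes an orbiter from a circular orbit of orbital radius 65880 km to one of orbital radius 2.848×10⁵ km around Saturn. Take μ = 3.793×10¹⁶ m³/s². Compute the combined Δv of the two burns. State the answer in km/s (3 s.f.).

Δv_total ≈ 11.1 km/s

r₁ = 65880 km = 6.588×10⁷ m.
r₂ = 2.848×10⁵ km = 2.848×10⁸ m.
Transfer ellipse a_t = (r₁ + r₂)/2 = 1.753×10⁸ m.
At r₁: circular v_c1 = √(μ/r₁) = 23990 m/s; transfer-perikrone v_p = √[μ(2/r₁ − 1/a_t)] = 30580 m/s.
Δv₁ = v_p − v_c1 = 6586 m/s.
At r₂: circular v_c2 = √(μ/r₂) = 11540 m/s; transfer-apokrone v_a = √[μ(2/r₂ − 1/a_t)] = 7074 m/s.
Δv₂ = v_c2 − v_a = 4467 m/s.
Total Δv = Δv₁ + Δv₂ = 11050 m/s = 11.05 km/s.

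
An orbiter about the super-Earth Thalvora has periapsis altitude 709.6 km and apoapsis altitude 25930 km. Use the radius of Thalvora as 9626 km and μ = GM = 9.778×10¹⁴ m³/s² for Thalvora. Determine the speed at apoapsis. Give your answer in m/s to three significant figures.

v ≈ 3520 m/s

r_p = 9626 + 709.6 = 10336 km = 1.0336×10⁷ m.
r_a = 9626 + 25930 = 35556 km = 3.5556×10⁷ m.
Semi-major axis a = (r_p + r_a)/2 = 22946 km = 2.295×10⁷ m.
Vis-viva: v² = μ(2/r − 1/a) = 9.778×10¹⁴ × (5.625×10⁻⁸ − 4.358×10⁻⁸) = 1.239×10⁷ m²/s².
v = 3520 m/s.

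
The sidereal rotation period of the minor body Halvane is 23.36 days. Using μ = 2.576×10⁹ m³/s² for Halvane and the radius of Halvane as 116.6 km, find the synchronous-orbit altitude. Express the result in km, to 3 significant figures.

h_sync ≈ 6310 km

T = 23.36 days = 2.018×10⁶ s.
A synchronous orbit has period T, so by Kepler's third law a = (μT²/4π²)^(1/3).
μT²/4π² = 2.576×10⁹ × (2.018×10⁶)² / 39.48 = 2.658×10²⁰ m³.
a = 6.430×10⁶ m = 6429.6 km.
Altitude h = a − R = 6429.6 − 116.6 = 6313.0 km.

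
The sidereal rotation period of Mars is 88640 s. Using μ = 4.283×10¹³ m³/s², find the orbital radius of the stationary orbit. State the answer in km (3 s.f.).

r_sync ≈ 20400 km

A synchronous orbit has period T, so by Kepler's third law a = (μT²/4π²)^(1/3).
μT²/4π² = 4.283×10¹³ × (8.864×10⁴)² / 39.48 = 8.524×10²¹ m³.
a = 2.043×10⁷ m = 20428 km.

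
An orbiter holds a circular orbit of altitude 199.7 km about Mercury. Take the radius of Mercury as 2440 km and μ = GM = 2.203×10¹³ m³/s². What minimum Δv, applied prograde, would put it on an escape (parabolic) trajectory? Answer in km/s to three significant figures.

r = 2440 + 199.7 = 2639.7 km = 2.6397×10⁶ m.
Circular speed v_c = √(μ/r) = 2889 m/s.
Escape speed v_esc = √(2μ/r) = √2 × v_c = 4085 m/s.
Δv = v_esc − v_c = 1197 m/s = 1.197 km/s.

Δv ≈ 1.20 km/s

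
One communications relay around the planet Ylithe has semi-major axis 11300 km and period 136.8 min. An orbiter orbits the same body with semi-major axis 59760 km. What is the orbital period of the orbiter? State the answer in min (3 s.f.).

T₂ ≈ 1660 min

Kepler's third law: T² ∝ a³, so T₂ = T₁ (a₂/a₁)^(3/2).
a₂/a₁ = 5.288, (a₂/a₁)^(3/2) = 12.16.
T₂ = 136.8 × 12.16 = 1664 min.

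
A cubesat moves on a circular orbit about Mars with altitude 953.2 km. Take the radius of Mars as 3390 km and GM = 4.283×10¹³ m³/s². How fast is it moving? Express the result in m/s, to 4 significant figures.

r = 3390 + 953.2 = 4343.2 km = 4.3432×10⁶ m.
For a circular orbit v = √(μ/r) = √(4.283×10¹³ / 4.343×10⁶) = √(9.861×10⁶) = 3140 m/s.

v ≈ 3140 m/s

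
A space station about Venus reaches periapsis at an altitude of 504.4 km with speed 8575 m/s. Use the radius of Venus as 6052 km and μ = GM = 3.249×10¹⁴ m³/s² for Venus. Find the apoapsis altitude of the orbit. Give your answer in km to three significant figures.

r_p = 6052 + 504.4 = 6556.4 km = 6.556×10⁶ m.
Specific energy ε = v²/2 − μ/r = -1.279×10⁷ J/kg, so a = −μ/(2ε) = 1.270×10⁷ m.
The apsides satisfy r_p + r_a = 2a, so the apoapsis radius is 2a − r_p = 1.885×10⁷ m = 18848 km.
Apoapsis altitude = 18848 − 6052 = 12796 km.

apoapsis altitude ≈ 12800 km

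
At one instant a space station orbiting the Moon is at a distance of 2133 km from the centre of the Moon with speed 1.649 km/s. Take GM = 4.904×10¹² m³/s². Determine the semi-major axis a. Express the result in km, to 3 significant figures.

r = 2.133×10⁶ m.
Vis-viva rearranged: 1/a = 2/r − v²/μ = 9.376×10⁻⁷ − 5.545×10⁻⁷ = 3.832×10⁻⁷ m⁻¹.
a = 2.610×10⁶ m = 2609.9 km.

a ≈ 2610 km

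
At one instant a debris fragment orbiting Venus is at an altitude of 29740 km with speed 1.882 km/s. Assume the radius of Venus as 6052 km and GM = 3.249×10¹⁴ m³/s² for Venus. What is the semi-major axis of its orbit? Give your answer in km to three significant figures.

r = 6052 + 29740 = 35792 km = 3.579×10⁷ m.
Vis-viva rearranged: 1/a = 2/r − v²/μ = 5.588×10⁻⁸ − 1.090×10⁻⁸ = 4.498×10⁻⁸ m⁻¹.
a = 2.223×10⁷ m = 22234 km.

a ≈ 22200 km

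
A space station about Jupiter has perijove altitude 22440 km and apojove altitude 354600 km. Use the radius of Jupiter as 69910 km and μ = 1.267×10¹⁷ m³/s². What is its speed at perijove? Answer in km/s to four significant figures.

r_p = 69910 + 22440 = 92350 km = 9.2350×10⁷ m.
r_a = 69910 + 354600 = 424510 km = 4.2451×10⁸ m.
Semi-major axis a = (r_p + r_a)/2 = 2.5843×10⁵ km = 2.584×10⁸ m.
Vis-viva: v² = μ(2/r − 1/a) = 1.267×10¹⁷ × (2.166×10⁻⁸ − 3.870×10⁻⁹) = 2.254×10⁹ m²/s².
v = 47470 m/s = 47.47 km/s.

v ≈ 47.47 km/s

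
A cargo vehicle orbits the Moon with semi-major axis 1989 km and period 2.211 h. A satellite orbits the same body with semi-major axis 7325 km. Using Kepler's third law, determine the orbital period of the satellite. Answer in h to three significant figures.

T₂ ≈ 15.6 h

Kepler's third law: T² ∝ a³, so T₂ = T₁ (a₂/a₁)^(3/2).
a₂/a₁ = 3.683, (a₂/a₁)^(3/2) = 7.067.
T₂ = 2.211 × 7.067 = 15.63 h.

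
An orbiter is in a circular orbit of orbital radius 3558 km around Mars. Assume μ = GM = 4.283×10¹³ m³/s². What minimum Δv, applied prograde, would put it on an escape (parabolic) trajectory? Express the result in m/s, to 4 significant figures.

Δv ≈ 1437 m/s

r = 3558 km = 3.558×10⁶ m.
Circular speed v_c = √(μ/r) = 3470 m/s.
Escape speed v_esc = √(2μ/r) = √2 × v_c = 4907 m/s.
Δv = v_esc − v_c = 1437 m/s.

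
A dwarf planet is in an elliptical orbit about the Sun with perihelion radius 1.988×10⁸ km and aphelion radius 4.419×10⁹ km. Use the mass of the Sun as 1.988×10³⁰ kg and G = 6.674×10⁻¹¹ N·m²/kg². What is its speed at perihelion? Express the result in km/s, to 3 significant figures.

μ = GM = 6.674×10⁻¹¹ × 1.988×10³⁰ = 1.327×10²⁰ m³/s².
Semi-major axis a = (r_p + r_a)/2 = 2.3089×10⁹ km = 2.309×10¹² m.
Vis-viva: v² = μ(2/r − 1/a) = 1.327×10²⁰ × (1.006×10⁻¹¹ − 4.331×10⁻¹³) = 1.277×10⁹ m²/s².
v = 35740 m/s = 35.74 km/s.

v ≈ 35.7 km/s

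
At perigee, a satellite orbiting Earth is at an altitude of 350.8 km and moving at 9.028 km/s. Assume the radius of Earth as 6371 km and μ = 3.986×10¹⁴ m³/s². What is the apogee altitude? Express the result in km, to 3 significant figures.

r_p = 6371 + 350.8 = 6721.8 km = 6.722×10⁶ m.
Specific energy ε = v²/2 − μ/r = -1.855×10⁷ J/kg, so a = −μ/(2ε) = 1.075×10⁷ m.
The apsides satisfy r_p + r_a = 2a, so the apogee radius is 2a − r_p = 1.477×10⁷ m = 14769 km.
Apogee altitude = 14769 − 6371 = 8398.3 km.

apogee altitude ≈ 8400 km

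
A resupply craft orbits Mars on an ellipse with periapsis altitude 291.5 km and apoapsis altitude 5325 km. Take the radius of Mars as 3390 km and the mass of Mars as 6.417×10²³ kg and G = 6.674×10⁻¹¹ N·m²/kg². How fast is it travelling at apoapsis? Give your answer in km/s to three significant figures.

μ = GM = 6.674×10⁻¹¹ × 6.417×10²³ = 4.283×10¹³ m³/s².
r_p = 3390 + 291.5 = 3681.5 km = 3.6815×10⁶ m.
r_a = 3390 + 5325 = 8715.0 km = 8.7150×10⁶ m.
Semi-major axis a = (r_p + r_a)/2 = 6198.2 km = 6.198×10⁶ m.
Vis-viva: v² = μ(2/r − 1/a) = 4.283×10¹³ × (2.295×10⁻⁷ − 1.613×10⁻⁷) = 2.919×10⁶ m²/s².
v = 1708 m/s = 1.708 km/s.

v ≈ 1.71 km/s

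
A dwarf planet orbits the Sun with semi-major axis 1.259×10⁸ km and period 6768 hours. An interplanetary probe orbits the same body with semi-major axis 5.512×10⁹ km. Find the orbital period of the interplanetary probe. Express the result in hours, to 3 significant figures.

T₂ ≈ 1.96×10⁶ hours

Kepler's third law: T² ∝ a³, so T₂ = T₁ (a₂/a₁)^(3/2).
a₂/a₁ = 43.78, (a₂/a₁)^(3/2) = 289.7.
T₂ = 6768 × 289.7 = 1.961×10⁶ hours.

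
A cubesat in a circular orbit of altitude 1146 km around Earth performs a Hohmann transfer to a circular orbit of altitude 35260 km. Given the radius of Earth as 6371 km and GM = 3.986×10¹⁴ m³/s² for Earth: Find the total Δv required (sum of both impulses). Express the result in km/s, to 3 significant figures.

Δv_total ≈ 3.58 km/s

r₁ = 6371 + 1146 = 7517.0 km = 7.5170×10⁶ m.
r₂ = 6371 + 35260 = 41631 km = 4.1631×10⁷ m.
Transfer ellipse a_t = (r₁ + r₂)/2 = 2.457×10⁷ m.
At r₁: circular v_c1 = √(μ/r₁) = 7282 m/s; transfer-perigee v_p = √[μ(2/r₁ − 1/a_t)] = 9478 m/s.
Δv₁ = v_p − v_c1 = 2196 m/s.
At r₂: circular v_c2 = √(μ/r₂) = 3094 m/s; transfer-apogee v_a = √[μ(2/r₂ − 1/a_t)] = 1711 m/s.
Δv₂ = v_c2 − v_a = 1383 m/s.
Total Δv = Δv₁ + Δv₂ = 3579 m/s = 3.579 km/s.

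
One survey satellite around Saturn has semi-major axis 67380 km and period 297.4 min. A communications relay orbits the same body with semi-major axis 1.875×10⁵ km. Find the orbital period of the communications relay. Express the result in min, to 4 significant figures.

Kepler's third law: T² ∝ a³, so T₂ = T₁ (a₂/a₁)^(3/2).
a₂/a₁ = 2.783, (a₂/a₁)^(3/2) = 4.642.
T₂ = 297.4 × 4.642 = 1381 min.

T₂ ≈ 1381 min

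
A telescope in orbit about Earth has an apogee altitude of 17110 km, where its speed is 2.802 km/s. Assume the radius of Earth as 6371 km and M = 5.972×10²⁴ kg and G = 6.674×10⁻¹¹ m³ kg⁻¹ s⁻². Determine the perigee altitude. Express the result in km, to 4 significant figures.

μ = GM = 6.674×10⁻¹¹ × 5.972×10²⁴ = 3.986×10¹⁴ m³/s².
r_a = 6371 + 17110 = 23481 km = 2.348×10⁷ m.
Specific energy ε = v²/2 − μ/r = -1.305×10⁷ J/kg, so a = −μ/(2ε) = 1.527×10⁷ m.
The apsides satisfy r_p + r_a = 2a, so the perigee radius is 2a − r_a = 7.064×10⁶ m = 7064.1 km.
Perigee altitude = 7064.1 − 6371 = 693.13 km.

perigee altitude ≈ 693.1 km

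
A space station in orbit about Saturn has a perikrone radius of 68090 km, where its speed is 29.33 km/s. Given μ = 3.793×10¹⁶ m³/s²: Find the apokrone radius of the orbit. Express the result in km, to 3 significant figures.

r_p = 6.809×10⁷ m.
Specific energy ε = v²/2 − μ/r = -1.269×10⁸ J/kg, so a = −μ/(2ε) = 1.494×10⁸ m.
The apsides satisfy r_p + r_a = 2a, so the apokrone radius is 2a − r_p = 2.307×10⁸ m = 2.3073×10⁵ km.

apokrone radius ≈ 2.31×10⁵ km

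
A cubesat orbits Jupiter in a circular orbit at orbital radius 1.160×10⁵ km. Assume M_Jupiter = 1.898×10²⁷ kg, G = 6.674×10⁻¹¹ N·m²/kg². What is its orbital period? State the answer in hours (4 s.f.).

T ≈ 6.127 hours

μ = GM = 6.674×10⁻¹¹ × 1.898×10²⁷ = 1.267×10¹⁷ m³/s².
r = 1.160×10⁵ km = 1.160×10⁸ m.
Kepler's third law: T = 2π√(r³/μ) = 2π√((1.160×10⁸)³ / 1.267×10¹⁷).
r³/μ = 1.232×10⁷ s², so T = 2π × 3.510×10³ = 2.206×10⁴ s.
Converting: 2.206×10⁴ s ÷ 3600 = 6.127 hours.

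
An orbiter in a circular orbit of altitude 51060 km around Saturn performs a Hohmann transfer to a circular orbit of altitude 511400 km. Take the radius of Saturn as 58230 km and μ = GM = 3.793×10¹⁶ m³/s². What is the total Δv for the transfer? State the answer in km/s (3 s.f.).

Δv_total ≈ 9.03 km/s

r₁ = 58230 + 51060 = 109290 km = 1.0929×10⁸ m.
r₂ = 58230 + 511400 = 569630 km = 5.6963×10⁸ m.
Transfer ellipse a_t = (r₁ + r₂)/2 = 3.395×10⁸ m.
At r₁: circular v_c1 = √(μ/r₁) = 18630 m/s; transfer-perikrone v_p = √[μ(2/r₁ − 1/a_t)] = 24130 m/s.
Δv₁ = v_p − v_c1 = 5503 m/s.
At r₂: circular v_c2 = √(μ/r₂) = 8160 m/s; transfer-apokrone v_a = √[μ(2/r₂ − 1/a_t)] = 4630 m/s.
Δv₂ = v_c2 − v_a = 3530 m/s.
Total Δv = Δv₁ + Δv₂ = 9033 m/s = 9.033 km/s.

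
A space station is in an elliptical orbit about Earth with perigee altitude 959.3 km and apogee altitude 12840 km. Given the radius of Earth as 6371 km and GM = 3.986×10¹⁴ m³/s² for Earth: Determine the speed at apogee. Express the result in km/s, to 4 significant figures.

r_p = 6371 + 959.3 = 7330.3 km = 7.3303×10⁶ m.
r_a = 6371 + 12840 = 19211 km = 1.9211×10⁷ m.
Semi-major axis a = (r_p + r_a)/2 = 13271 km = 1.327×10⁷ m.
Vis-viva: v² = μ(2/r − 1/a) = 3.986×10¹⁴ × (1.041×10⁻⁷ − 7.535×10⁻⁸) = 1.146×10⁷ m²/s².
v = 3385 m/s = 3.385 km/s.

v ≈ 3.385 km/s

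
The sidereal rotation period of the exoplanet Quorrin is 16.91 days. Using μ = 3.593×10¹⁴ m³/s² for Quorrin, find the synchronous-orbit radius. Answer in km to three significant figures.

T = 16.91 days = 1.461×10⁶ s.
A synchronous orbit has period T, so by Kepler's third law a = (μT²/4π²)^(1/3).
μT²/4π² = 3.593×10¹⁴ × (1.461×10⁶)² / 39.48 = 1.943×10²⁵ m³.
a = 2.688×10⁸ m = 2.6883×10⁵ km.

r_sync ≈ 2.69×10⁵ km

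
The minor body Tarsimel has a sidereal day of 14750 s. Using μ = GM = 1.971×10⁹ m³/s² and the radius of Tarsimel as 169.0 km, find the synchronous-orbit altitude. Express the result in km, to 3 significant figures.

A synchronous orbit has period T, so by Kepler's third law a = (μT²/4π²)^(1/3).
μT²/4π² = 1.971×10⁹ × (1.475×10⁴)² / 39.48 = 1.086×10¹⁶ m³.
a = 2.215×10⁵ m = 221.46 km.
Altitude h = a − R = 221.46 − 169.0 = 52.464 km.

h_sync ≈ 52.5 km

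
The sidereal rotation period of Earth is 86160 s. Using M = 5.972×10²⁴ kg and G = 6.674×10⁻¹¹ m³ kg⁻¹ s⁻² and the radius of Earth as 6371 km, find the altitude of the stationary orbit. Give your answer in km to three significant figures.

h_sync ≈ 35800 km

μ = GM = 6.674×10⁻¹¹ × 5.972×10²⁴ = 3.986×10¹⁴ m³/s².
A synchronous orbit has period T, so by Kepler's third law a = (μT²/4π²)^(1/3).
μT²/4π² = 3.986×10¹⁴ × (8.616×10⁴)² / 39.48 = 7.495×10²² m³.
a = 4.216×10⁷ m = 42162 km.
Altitude h = a − R = 42162 − 6371 = 35791 km.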